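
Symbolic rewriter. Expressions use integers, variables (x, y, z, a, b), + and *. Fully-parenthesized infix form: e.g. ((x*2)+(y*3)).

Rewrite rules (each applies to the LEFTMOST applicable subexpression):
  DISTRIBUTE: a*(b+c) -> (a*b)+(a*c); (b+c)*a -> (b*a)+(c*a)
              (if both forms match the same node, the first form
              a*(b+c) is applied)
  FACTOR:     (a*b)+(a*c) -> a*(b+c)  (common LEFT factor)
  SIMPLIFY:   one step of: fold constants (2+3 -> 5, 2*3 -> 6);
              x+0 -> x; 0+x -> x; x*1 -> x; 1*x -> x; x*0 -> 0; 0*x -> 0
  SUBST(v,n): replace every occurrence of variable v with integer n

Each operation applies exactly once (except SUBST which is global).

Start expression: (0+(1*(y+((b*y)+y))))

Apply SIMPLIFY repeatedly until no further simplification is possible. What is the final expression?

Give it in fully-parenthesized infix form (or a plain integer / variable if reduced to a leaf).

Start: (0+(1*(y+((b*y)+y))))
Step 1: at root: (0+(1*(y+((b*y)+y)))) -> (1*(y+((b*y)+y))); overall: (0+(1*(y+((b*y)+y)))) -> (1*(y+((b*y)+y)))
Step 2: at root: (1*(y+((b*y)+y))) -> (y+((b*y)+y)); overall: (1*(y+((b*y)+y))) -> (y+((b*y)+y))
Fixed point: (y+((b*y)+y))

Answer: (y+((b*y)+y))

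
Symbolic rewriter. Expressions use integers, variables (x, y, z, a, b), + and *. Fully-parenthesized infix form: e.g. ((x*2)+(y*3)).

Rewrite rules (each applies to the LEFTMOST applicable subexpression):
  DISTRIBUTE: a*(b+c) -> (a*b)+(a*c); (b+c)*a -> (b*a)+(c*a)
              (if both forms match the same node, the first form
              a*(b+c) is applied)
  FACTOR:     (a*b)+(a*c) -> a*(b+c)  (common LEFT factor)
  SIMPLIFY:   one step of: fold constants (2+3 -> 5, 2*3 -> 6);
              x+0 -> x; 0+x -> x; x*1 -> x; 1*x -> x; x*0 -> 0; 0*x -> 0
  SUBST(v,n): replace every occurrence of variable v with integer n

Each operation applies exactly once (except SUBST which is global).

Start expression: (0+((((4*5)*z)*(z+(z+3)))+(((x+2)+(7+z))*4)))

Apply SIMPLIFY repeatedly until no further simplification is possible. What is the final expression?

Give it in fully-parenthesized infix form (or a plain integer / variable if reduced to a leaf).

Answer: (((20*z)*(z+(z+3)))+(((x+2)+(7+z))*4))

Derivation:
Start: (0+((((4*5)*z)*(z+(z+3)))+(((x+2)+(7+z))*4)))
Step 1: at root: (0+((((4*5)*z)*(z+(z+3)))+(((x+2)+(7+z))*4))) -> ((((4*5)*z)*(z+(z+3)))+(((x+2)+(7+z))*4)); overall: (0+((((4*5)*z)*(z+(z+3)))+(((x+2)+(7+z))*4))) -> ((((4*5)*z)*(z+(z+3)))+(((x+2)+(7+z))*4))
Step 2: at LLL: (4*5) -> 20; overall: ((((4*5)*z)*(z+(z+3)))+(((x+2)+(7+z))*4)) -> (((20*z)*(z+(z+3)))+(((x+2)+(7+z))*4))
Fixed point: (((20*z)*(z+(z+3)))+(((x+2)+(7+z))*4))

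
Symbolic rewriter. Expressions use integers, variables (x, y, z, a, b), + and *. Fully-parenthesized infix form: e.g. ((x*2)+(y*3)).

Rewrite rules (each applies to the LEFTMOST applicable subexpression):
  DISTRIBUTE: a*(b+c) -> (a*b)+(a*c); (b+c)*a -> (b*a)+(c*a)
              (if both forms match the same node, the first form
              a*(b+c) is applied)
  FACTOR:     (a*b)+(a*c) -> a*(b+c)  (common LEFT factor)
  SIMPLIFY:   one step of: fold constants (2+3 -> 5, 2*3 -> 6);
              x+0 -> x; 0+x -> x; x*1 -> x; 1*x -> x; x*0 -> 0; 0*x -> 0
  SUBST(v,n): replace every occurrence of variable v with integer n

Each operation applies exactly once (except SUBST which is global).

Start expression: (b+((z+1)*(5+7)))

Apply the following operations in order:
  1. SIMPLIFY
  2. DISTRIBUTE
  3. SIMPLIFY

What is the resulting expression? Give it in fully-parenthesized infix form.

Start: (b+((z+1)*(5+7)))
Apply SIMPLIFY at RR (target: (5+7)): (b+((z+1)*(5+7))) -> (b+((z+1)*12))
Apply DISTRIBUTE at R (target: ((z+1)*12)): (b+((z+1)*12)) -> (b+((z*12)+(1*12)))
Apply SIMPLIFY at RR (target: (1*12)): (b+((z*12)+(1*12))) -> (b+((z*12)+12))

Answer: (b+((z*12)+12))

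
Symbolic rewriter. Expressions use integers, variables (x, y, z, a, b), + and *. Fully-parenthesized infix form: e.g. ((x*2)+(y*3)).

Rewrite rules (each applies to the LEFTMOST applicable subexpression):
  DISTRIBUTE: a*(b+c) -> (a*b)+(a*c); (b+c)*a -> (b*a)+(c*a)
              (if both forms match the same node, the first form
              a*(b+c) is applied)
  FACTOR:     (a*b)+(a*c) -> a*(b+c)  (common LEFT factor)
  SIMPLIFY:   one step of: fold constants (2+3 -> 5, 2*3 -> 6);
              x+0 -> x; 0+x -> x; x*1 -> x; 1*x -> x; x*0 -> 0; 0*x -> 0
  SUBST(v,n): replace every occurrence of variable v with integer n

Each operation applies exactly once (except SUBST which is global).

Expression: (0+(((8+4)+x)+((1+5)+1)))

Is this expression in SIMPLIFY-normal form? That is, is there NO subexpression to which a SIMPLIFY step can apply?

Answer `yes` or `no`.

Expression: (0+(((8+4)+x)+((1+5)+1)))
Scanning for simplifiable subexpressions (pre-order)...
  at root: (0+(((8+4)+x)+((1+5)+1))) (SIMPLIFIABLE)
  at R: (((8+4)+x)+((1+5)+1)) (not simplifiable)
  at RL: ((8+4)+x) (not simplifiable)
  at RLL: (8+4) (SIMPLIFIABLE)
  at RR: ((1+5)+1) (not simplifiable)
  at RRL: (1+5) (SIMPLIFIABLE)
Found simplifiable subexpr at path root: (0+(((8+4)+x)+((1+5)+1)))
One SIMPLIFY step would give: (((8+4)+x)+((1+5)+1))
-> NOT in normal form.

Answer: no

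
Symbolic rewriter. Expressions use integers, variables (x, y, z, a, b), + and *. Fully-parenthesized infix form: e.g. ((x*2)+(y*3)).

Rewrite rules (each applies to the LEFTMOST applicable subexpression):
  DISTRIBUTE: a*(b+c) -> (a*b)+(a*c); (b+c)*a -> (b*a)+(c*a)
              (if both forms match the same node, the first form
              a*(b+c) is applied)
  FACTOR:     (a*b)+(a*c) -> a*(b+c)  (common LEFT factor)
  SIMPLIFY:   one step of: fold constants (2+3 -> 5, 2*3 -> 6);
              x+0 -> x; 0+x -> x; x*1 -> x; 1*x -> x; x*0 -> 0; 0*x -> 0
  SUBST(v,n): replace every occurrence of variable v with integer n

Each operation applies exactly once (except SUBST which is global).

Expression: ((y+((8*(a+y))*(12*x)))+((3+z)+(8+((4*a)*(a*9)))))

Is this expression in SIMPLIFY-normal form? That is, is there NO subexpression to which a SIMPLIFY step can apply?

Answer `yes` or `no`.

Expression: ((y+((8*(a+y))*(12*x)))+((3+z)+(8+((4*a)*(a*9)))))
Scanning for simplifiable subexpressions (pre-order)...
  at root: ((y+((8*(a+y))*(12*x)))+((3+z)+(8+((4*a)*(a*9))))) (not simplifiable)
  at L: (y+((8*(a+y))*(12*x))) (not simplifiable)
  at LR: ((8*(a+y))*(12*x)) (not simplifiable)
  at LRL: (8*(a+y)) (not simplifiable)
  at LRLR: (a+y) (not simplifiable)
  at LRR: (12*x) (not simplifiable)
  at R: ((3+z)+(8+((4*a)*(a*9)))) (not simplifiable)
  at RL: (3+z) (not simplifiable)
  at RR: (8+((4*a)*(a*9))) (not simplifiable)
  at RRR: ((4*a)*(a*9)) (not simplifiable)
  at RRRL: (4*a) (not simplifiable)
  at RRRR: (a*9) (not simplifiable)
Result: no simplifiable subexpression found -> normal form.

Answer: yes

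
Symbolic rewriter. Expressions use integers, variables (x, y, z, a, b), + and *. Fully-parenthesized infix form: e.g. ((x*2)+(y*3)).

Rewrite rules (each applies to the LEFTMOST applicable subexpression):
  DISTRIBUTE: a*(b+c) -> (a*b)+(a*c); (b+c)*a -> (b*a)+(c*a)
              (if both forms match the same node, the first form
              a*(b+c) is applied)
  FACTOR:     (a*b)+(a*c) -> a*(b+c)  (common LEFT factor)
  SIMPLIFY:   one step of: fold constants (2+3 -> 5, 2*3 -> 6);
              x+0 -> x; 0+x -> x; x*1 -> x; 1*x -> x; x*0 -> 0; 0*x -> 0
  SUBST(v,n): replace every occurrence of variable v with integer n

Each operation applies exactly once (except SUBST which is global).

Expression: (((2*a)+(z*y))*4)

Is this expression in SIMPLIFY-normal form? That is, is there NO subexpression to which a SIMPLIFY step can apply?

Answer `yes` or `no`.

Expression: (((2*a)+(z*y))*4)
Scanning for simplifiable subexpressions (pre-order)...
  at root: (((2*a)+(z*y))*4) (not simplifiable)
  at L: ((2*a)+(z*y)) (not simplifiable)
  at LL: (2*a) (not simplifiable)
  at LR: (z*y) (not simplifiable)
Result: no simplifiable subexpression found -> normal form.

Answer: yes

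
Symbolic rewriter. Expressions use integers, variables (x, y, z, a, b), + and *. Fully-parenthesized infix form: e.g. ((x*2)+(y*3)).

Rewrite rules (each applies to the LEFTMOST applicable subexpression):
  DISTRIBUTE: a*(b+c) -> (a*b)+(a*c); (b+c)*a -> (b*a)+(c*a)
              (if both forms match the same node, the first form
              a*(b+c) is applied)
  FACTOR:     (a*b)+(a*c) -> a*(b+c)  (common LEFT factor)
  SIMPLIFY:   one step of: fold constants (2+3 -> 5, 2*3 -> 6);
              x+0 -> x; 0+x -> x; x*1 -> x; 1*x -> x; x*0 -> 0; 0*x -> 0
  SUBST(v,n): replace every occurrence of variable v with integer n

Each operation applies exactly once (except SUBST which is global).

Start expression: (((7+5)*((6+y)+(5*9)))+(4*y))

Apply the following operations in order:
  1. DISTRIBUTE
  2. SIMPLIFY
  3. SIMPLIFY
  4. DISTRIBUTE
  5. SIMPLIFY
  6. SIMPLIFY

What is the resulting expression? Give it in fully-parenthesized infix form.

Answer: (((72+(12*y))+(12*45))+(4*y))

Derivation:
Start: (((7+5)*((6+y)+(5*9)))+(4*y))
Apply DISTRIBUTE at L (target: ((7+5)*((6+y)+(5*9)))): (((7+5)*((6+y)+(5*9)))+(4*y)) -> ((((7+5)*(6+y))+((7+5)*(5*9)))+(4*y))
Apply SIMPLIFY at LLL (target: (7+5)): ((((7+5)*(6+y))+((7+5)*(5*9)))+(4*y)) -> (((12*(6+y))+((7+5)*(5*9)))+(4*y))
Apply SIMPLIFY at LRL (target: (7+5)): (((12*(6+y))+((7+5)*(5*9)))+(4*y)) -> (((12*(6+y))+(12*(5*9)))+(4*y))
Apply DISTRIBUTE at LL (target: (12*(6+y))): (((12*(6+y))+(12*(5*9)))+(4*y)) -> ((((12*6)+(12*y))+(12*(5*9)))+(4*y))
Apply SIMPLIFY at LLL (target: (12*6)): ((((12*6)+(12*y))+(12*(5*9)))+(4*y)) -> (((72+(12*y))+(12*(5*9)))+(4*y))
Apply SIMPLIFY at LRR (target: (5*9)): (((72+(12*y))+(12*(5*9)))+(4*y)) -> (((72+(12*y))+(12*45))+(4*y))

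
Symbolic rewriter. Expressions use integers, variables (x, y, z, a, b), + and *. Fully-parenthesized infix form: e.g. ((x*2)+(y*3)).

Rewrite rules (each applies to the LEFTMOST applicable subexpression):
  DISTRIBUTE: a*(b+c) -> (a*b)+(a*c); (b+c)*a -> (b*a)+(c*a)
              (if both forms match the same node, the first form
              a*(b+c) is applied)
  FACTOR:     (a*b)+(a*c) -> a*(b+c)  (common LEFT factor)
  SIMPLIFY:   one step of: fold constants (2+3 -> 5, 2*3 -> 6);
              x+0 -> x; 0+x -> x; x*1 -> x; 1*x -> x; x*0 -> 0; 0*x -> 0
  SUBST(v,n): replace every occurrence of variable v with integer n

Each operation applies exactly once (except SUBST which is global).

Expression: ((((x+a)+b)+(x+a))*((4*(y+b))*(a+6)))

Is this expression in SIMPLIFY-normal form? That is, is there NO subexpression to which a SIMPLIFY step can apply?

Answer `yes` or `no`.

Expression: ((((x+a)+b)+(x+a))*((4*(y+b))*(a+6)))
Scanning for simplifiable subexpressions (pre-order)...
  at root: ((((x+a)+b)+(x+a))*((4*(y+b))*(a+6))) (not simplifiable)
  at L: (((x+a)+b)+(x+a)) (not simplifiable)
  at LL: ((x+a)+b) (not simplifiable)
  at LLL: (x+a) (not simplifiable)
  at LR: (x+a) (not simplifiable)
  at R: ((4*(y+b))*(a+6)) (not simplifiable)
  at RL: (4*(y+b)) (not simplifiable)
  at RLR: (y+b) (not simplifiable)
  at RR: (a+6) (not simplifiable)
Result: no simplifiable subexpression found -> normal form.

Answer: yes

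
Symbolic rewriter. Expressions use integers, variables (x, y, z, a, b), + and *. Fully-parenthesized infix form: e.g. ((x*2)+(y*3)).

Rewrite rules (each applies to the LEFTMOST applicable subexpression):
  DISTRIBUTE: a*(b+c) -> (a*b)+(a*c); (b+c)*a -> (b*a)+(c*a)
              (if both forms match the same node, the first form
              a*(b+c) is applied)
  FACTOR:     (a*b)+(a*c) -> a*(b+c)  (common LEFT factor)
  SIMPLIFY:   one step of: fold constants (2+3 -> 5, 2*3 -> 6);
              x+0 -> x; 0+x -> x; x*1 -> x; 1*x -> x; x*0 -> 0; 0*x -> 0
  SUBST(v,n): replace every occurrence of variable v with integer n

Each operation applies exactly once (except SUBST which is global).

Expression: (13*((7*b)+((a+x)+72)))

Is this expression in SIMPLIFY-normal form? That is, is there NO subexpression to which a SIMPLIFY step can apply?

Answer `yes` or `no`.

Expression: (13*((7*b)+((a+x)+72)))
Scanning for simplifiable subexpressions (pre-order)...
  at root: (13*((7*b)+((a+x)+72))) (not simplifiable)
  at R: ((7*b)+((a+x)+72)) (not simplifiable)
  at RL: (7*b) (not simplifiable)
  at RR: ((a+x)+72) (not simplifiable)
  at RRL: (a+x) (not simplifiable)
Result: no simplifiable subexpression found -> normal form.

Answer: yes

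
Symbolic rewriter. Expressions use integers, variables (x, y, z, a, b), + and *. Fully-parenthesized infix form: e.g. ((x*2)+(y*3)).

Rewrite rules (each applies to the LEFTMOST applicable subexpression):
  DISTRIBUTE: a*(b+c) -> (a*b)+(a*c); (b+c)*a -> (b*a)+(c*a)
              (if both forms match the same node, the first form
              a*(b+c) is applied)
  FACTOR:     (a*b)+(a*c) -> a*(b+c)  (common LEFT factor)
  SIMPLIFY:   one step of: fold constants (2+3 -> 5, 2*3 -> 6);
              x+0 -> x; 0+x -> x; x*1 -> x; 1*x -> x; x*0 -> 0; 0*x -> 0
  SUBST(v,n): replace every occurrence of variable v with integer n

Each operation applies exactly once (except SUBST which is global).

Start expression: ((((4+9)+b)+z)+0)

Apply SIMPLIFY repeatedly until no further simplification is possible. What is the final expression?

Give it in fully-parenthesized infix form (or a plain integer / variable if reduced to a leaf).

Answer: ((13+b)+z)

Derivation:
Start: ((((4+9)+b)+z)+0)
Step 1: at root: ((((4+9)+b)+z)+0) -> (((4+9)+b)+z); overall: ((((4+9)+b)+z)+0) -> (((4+9)+b)+z)
Step 2: at LL: (4+9) -> 13; overall: (((4+9)+b)+z) -> ((13+b)+z)
Fixed point: ((13+b)+z)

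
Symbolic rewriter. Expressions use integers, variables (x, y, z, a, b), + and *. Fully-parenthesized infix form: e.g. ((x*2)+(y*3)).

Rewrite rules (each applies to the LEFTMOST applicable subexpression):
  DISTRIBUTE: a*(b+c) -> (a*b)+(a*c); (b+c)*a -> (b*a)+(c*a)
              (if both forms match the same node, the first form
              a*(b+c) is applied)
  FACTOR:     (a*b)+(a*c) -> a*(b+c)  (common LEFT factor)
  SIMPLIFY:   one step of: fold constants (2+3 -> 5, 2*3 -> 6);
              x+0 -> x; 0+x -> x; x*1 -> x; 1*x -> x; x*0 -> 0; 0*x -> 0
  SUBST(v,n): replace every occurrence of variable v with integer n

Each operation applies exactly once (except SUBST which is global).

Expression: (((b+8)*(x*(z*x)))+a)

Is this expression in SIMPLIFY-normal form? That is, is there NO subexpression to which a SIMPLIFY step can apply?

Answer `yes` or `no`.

Expression: (((b+8)*(x*(z*x)))+a)
Scanning for simplifiable subexpressions (pre-order)...
  at root: (((b+8)*(x*(z*x)))+a) (not simplifiable)
  at L: ((b+8)*(x*(z*x))) (not simplifiable)
  at LL: (b+8) (not simplifiable)
  at LR: (x*(z*x)) (not simplifiable)
  at LRR: (z*x) (not simplifiable)
Result: no simplifiable subexpression found -> normal form.

Answer: yes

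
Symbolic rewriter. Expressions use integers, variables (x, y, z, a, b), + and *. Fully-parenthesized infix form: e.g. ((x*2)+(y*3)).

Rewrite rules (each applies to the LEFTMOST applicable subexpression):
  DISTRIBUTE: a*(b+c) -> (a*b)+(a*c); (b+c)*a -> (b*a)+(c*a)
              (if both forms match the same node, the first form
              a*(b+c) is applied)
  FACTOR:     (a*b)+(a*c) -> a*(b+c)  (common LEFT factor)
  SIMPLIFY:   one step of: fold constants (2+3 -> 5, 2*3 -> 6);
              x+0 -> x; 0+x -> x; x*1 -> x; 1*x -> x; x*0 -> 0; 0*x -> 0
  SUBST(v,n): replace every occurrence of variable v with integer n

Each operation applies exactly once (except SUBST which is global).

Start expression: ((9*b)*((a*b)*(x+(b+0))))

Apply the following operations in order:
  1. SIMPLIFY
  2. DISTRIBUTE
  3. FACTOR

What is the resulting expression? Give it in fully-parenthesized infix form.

Start: ((9*b)*((a*b)*(x+(b+0))))
Apply SIMPLIFY at RRR (target: (b+0)): ((9*b)*((a*b)*(x+(b+0)))) -> ((9*b)*((a*b)*(x+b)))
Apply DISTRIBUTE at R (target: ((a*b)*(x+b))): ((9*b)*((a*b)*(x+b))) -> ((9*b)*(((a*b)*x)+((a*b)*b)))
Apply FACTOR at R (target: (((a*b)*x)+((a*b)*b))): ((9*b)*(((a*b)*x)+((a*b)*b))) -> ((9*b)*((a*b)*(x+b)))

Answer: ((9*b)*((a*b)*(x+b)))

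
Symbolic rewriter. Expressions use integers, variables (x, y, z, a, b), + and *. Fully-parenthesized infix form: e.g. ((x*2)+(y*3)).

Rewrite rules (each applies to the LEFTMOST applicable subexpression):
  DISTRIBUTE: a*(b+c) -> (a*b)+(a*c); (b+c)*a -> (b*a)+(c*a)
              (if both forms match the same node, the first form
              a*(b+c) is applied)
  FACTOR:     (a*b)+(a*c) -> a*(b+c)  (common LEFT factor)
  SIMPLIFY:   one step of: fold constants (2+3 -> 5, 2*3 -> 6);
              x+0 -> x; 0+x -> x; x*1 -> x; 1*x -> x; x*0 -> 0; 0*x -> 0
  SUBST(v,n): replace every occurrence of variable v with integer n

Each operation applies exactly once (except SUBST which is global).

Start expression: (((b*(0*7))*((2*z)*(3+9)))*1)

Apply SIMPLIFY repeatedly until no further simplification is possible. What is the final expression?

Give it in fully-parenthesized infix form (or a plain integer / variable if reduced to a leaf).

Start: (((b*(0*7))*((2*z)*(3+9)))*1)
Step 1: at root: (((b*(0*7))*((2*z)*(3+9)))*1) -> ((b*(0*7))*((2*z)*(3+9))); overall: (((b*(0*7))*((2*z)*(3+9)))*1) -> ((b*(0*7))*((2*z)*(3+9)))
Step 2: at LR: (0*7) -> 0; overall: ((b*(0*7))*((2*z)*(3+9))) -> ((b*0)*((2*z)*(3+9)))
Step 3: at L: (b*0) -> 0; overall: ((b*0)*((2*z)*(3+9))) -> (0*((2*z)*(3+9)))
Step 4: at root: (0*((2*z)*(3+9))) -> 0; overall: (0*((2*z)*(3+9))) -> 0
Fixed point: 0

Answer: 0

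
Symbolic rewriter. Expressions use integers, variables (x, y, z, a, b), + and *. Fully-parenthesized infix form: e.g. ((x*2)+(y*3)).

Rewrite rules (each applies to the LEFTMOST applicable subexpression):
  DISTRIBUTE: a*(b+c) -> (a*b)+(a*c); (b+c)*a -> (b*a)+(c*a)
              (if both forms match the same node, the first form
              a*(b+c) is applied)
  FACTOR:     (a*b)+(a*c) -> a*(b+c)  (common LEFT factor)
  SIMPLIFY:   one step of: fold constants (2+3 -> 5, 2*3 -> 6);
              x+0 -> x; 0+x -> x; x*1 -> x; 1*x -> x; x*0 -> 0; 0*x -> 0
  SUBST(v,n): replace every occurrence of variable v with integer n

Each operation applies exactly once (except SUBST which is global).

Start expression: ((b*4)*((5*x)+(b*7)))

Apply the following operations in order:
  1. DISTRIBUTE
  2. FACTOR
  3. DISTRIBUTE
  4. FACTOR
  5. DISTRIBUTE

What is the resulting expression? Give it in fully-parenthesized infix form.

Answer: (((b*4)*(5*x))+((b*4)*(b*7)))

Derivation:
Start: ((b*4)*((5*x)+(b*7)))
Apply DISTRIBUTE at root (target: ((b*4)*((5*x)+(b*7)))): ((b*4)*((5*x)+(b*7))) -> (((b*4)*(5*x))+((b*4)*(b*7)))
Apply FACTOR at root (target: (((b*4)*(5*x))+((b*4)*(b*7)))): (((b*4)*(5*x))+((b*4)*(b*7))) -> ((b*4)*((5*x)+(b*7)))
Apply DISTRIBUTE at root (target: ((b*4)*((5*x)+(b*7)))): ((b*4)*((5*x)+(b*7))) -> (((b*4)*(5*x))+((b*4)*(b*7)))
Apply FACTOR at root (target: (((b*4)*(5*x))+((b*4)*(b*7)))): (((b*4)*(5*x))+((b*4)*(b*7))) -> ((b*4)*((5*x)+(b*7)))
Apply DISTRIBUTE at root (target: ((b*4)*((5*x)+(b*7)))): ((b*4)*((5*x)+(b*7))) -> (((b*4)*(5*x))+((b*4)*(b*7)))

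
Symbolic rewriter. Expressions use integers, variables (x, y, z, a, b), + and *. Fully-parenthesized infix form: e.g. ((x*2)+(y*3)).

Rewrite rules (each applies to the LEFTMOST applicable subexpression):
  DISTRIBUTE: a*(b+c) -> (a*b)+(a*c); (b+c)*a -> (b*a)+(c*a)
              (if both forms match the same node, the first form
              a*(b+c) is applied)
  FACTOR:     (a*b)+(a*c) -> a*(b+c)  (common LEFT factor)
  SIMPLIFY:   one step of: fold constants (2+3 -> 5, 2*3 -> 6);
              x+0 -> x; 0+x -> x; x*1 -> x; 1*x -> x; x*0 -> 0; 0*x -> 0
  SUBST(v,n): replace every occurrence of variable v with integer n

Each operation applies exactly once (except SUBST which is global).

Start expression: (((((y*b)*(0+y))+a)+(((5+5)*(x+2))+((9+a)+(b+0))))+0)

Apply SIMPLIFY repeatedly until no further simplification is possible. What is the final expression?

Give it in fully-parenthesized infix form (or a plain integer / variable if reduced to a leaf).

Answer: ((((y*b)*y)+a)+((10*(x+2))+((9+a)+b)))

Derivation:
Start: (((((y*b)*(0+y))+a)+(((5+5)*(x+2))+((9+a)+(b+0))))+0)
Step 1: at root: (((((y*b)*(0+y))+a)+(((5+5)*(x+2))+((9+a)+(b+0))))+0) -> ((((y*b)*(0+y))+a)+(((5+5)*(x+2))+((9+a)+(b+0)))); overall: (((((y*b)*(0+y))+a)+(((5+5)*(x+2))+((9+a)+(b+0))))+0) -> ((((y*b)*(0+y))+a)+(((5+5)*(x+2))+((9+a)+(b+0))))
Step 2: at LLR: (0+y) -> y; overall: ((((y*b)*(0+y))+a)+(((5+5)*(x+2))+((9+a)+(b+0)))) -> ((((y*b)*y)+a)+(((5+5)*(x+2))+((9+a)+(b+0))))
Step 3: at RLL: (5+5) -> 10; overall: ((((y*b)*y)+a)+(((5+5)*(x+2))+((9+a)+(b+0)))) -> ((((y*b)*y)+a)+((10*(x+2))+((9+a)+(b+0))))
Step 4: at RRR: (b+0) -> b; overall: ((((y*b)*y)+a)+((10*(x+2))+((9+a)+(b+0)))) -> ((((y*b)*y)+a)+((10*(x+2))+((9+a)+b)))
Fixed point: ((((y*b)*y)+a)+((10*(x+2))+((9+a)+b)))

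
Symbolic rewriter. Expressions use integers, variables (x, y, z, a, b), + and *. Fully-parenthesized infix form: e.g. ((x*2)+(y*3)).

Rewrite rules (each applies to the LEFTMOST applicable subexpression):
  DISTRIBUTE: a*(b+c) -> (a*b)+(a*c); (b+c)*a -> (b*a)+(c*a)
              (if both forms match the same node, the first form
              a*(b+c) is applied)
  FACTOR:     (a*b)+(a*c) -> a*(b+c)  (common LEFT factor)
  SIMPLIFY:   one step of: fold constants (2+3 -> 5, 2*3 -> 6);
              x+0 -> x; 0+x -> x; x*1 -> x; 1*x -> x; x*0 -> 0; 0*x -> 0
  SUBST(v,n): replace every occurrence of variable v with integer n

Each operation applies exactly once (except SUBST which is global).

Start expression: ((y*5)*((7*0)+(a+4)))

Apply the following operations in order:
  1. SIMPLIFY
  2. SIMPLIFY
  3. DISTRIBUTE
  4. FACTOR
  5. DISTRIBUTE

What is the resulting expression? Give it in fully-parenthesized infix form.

Start: ((y*5)*((7*0)+(a+4)))
Apply SIMPLIFY at RL (target: (7*0)): ((y*5)*((7*0)+(a+4))) -> ((y*5)*(0+(a+4)))
Apply SIMPLIFY at R (target: (0+(a+4))): ((y*5)*(0+(a+4))) -> ((y*5)*(a+4))
Apply DISTRIBUTE at root (target: ((y*5)*(a+4))): ((y*5)*(a+4)) -> (((y*5)*a)+((y*5)*4))
Apply FACTOR at root (target: (((y*5)*a)+((y*5)*4))): (((y*5)*a)+((y*5)*4)) -> ((y*5)*(a+4))
Apply DISTRIBUTE at root (target: ((y*5)*(a+4))): ((y*5)*(a+4)) -> (((y*5)*a)+((y*5)*4))

Answer: (((y*5)*a)+((y*5)*4))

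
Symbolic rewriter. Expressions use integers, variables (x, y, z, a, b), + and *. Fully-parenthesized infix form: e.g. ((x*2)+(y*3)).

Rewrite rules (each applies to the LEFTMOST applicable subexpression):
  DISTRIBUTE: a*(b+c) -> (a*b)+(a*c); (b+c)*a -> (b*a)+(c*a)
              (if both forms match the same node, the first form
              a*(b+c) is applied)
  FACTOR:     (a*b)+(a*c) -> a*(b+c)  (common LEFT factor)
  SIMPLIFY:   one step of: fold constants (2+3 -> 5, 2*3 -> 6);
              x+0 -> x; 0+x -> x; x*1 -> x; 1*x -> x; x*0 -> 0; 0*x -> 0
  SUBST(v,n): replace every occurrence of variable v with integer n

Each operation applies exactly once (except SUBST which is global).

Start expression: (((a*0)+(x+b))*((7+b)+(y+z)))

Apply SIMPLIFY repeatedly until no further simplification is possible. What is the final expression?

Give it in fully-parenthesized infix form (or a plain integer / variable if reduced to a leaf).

Start: (((a*0)+(x+b))*((7+b)+(y+z)))
Step 1: at LL: (a*0) -> 0; overall: (((a*0)+(x+b))*((7+b)+(y+z))) -> ((0+(x+b))*((7+b)+(y+z)))
Step 2: at L: (0+(x+b)) -> (x+b); overall: ((0+(x+b))*((7+b)+(y+z))) -> ((x+b)*((7+b)+(y+z)))
Fixed point: ((x+b)*((7+b)+(y+z)))

Answer: ((x+b)*((7+b)+(y+z)))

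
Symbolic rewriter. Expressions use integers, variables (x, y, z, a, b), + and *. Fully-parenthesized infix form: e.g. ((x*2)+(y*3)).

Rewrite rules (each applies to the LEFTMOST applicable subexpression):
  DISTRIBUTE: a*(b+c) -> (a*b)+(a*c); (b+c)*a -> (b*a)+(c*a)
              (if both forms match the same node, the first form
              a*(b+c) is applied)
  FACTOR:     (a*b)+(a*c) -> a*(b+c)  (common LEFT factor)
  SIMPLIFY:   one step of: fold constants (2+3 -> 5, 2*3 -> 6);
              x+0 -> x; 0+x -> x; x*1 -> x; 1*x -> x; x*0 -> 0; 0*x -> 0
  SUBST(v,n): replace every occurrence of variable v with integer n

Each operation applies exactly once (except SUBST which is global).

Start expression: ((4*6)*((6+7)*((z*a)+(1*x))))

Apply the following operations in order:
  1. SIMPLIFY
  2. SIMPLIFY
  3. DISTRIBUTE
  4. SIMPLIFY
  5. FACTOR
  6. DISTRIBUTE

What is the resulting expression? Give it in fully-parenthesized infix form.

Start: ((4*6)*((6+7)*((z*a)+(1*x))))
Apply SIMPLIFY at L (target: (4*6)): ((4*6)*((6+7)*((z*a)+(1*x)))) -> (24*((6+7)*((z*a)+(1*x))))
Apply SIMPLIFY at RL (target: (6+7)): (24*((6+7)*((z*a)+(1*x)))) -> (24*(13*((z*a)+(1*x))))
Apply DISTRIBUTE at R (target: (13*((z*a)+(1*x)))): (24*(13*((z*a)+(1*x)))) -> (24*((13*(z*a))+(13*(1*x))))
Apply SIMPLIFY at RRR (target: (1*x)): (24*((13*(z*a))+(13*(1*x)))) -> (24*((13*(z*a))+(13*x)))
Apply FACTOR at R (target: ((13*(z*a))+(13*x))): (24*((13*(z*a))+(13*x))) -> (24*(13*((z*a)+x)))
Apply DISTRIBUTE at R (target: (13*((z*a)+x))): (24*(13*((z*a)+x))) -> (24*((13*(z*a))+(13*x)))

Answer: (24*((13*(z*a))+(13*x)))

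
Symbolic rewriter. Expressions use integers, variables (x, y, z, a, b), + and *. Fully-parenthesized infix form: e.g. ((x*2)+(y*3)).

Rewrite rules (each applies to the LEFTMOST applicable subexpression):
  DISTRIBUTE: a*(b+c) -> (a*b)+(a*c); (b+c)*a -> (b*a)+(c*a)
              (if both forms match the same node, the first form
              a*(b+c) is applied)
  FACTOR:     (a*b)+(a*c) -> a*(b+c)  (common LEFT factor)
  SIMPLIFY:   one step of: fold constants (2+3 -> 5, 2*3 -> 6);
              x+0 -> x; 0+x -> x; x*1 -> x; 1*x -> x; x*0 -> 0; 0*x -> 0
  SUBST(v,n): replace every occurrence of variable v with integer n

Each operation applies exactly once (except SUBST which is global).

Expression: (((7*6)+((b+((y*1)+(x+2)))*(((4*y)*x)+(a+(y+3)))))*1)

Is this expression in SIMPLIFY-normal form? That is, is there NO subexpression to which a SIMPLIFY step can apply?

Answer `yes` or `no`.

Answer: no

Derivation:
Expression: (((7*6)+((b+((y*1)+(x+2)))*(((4*y)*x)+(a+(y+3)))))*1)
Scanning for simplifiable subexpressions (pre-order)...
  at root: (((7*6)+((b+((y*1)+(x+2)))*(((4*y)*x)+(a+(y+3)))))*1) (SIMPLIFIABLE)
  at L: ((7*6)+((b+((y*1)+(x+2)))*(((4*y)*x)+(a+(y+3))))) (not simplifiable)
  at LL: (7*6) (SIMPLIFIABLE)
  at LR: ((b+((y*1)+(x+2)))*(((4*y)*x)+(a+(y+3)))) (not simplifiable)
  at LRL: (b+((y*1)+(x+2))) (not simplifiable)
  at LRLR: ((y*1)+(x+2)) (not simplifiable)
  at LRLRL: (y*1) (SIMPLIFIABLE)
  at LRLRR: (x+2) (not simplifiable)
  at LRR: (((4*y)*x)+(a+(y+3))) (not simplifiable)
  at LRRL: ((4*y)*x) (not simplifiable)
  at LRRLL: (4*y) (not simplifiable)
  at LRRR: (a+(y+3)) (not simplifiable)
  at LRRRR: (y+3) (not simplifiable)
Found simplifiable subexpr at path root: (((7*6)+((b+((y*1)+(x+2)))*(((4*y)*x)+(a+(y+3)))))*1)
One SIMPLIFY step would give: ((7*6)+((b+((y*1)+(x+2)))*(((4*y)*x)+(a+(y+3)))))
-> NOT in normal form.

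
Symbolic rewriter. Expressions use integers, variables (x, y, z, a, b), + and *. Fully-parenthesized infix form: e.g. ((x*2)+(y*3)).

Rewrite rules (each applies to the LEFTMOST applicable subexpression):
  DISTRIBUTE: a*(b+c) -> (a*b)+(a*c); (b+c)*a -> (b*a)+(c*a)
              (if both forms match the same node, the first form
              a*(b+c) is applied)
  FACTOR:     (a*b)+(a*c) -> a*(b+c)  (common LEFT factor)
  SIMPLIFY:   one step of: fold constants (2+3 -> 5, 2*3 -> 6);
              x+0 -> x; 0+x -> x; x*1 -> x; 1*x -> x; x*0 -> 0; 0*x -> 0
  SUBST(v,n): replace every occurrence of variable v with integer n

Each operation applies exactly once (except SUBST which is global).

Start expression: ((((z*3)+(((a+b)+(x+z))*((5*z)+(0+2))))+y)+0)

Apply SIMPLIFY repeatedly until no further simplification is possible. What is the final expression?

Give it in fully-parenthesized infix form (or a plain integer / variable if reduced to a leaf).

Answer: (((z*3)+(((a+b)+(x+z))*((5*z)+2)))+y)

Derivation:
Start: ((((z*3)+(((a+b)+(x+z))*((5*z)+(0+2))))+y)+0)
Step 1: at root: ((((z*3)+(((a+b)+(x+z))*((5*z)+(0+2))))+y)+0) -> (((z*3)+(((a+b)+(x+z))*((5*z)+(0+2))))+y); overall: ((((z*3)+(((a+b)+(x+z))*((5*z)+(0+2))))+y)+0) -> (((z*3)+(((a+b)+(x+z))*((5*z)+(0+2))))+y)
Step 2: at LRRR: (0+2) -> 2; overall: (((z*3)+(((a+b)+(x+z))*((5*z)+(0+2))))+y) -> (((z*3)+(((a+b)+(x+z))*((5*z)+2)))+y)
Fixed point: (((z*3)+(((a+b)+(x+z))*((5*z)+2)))+y)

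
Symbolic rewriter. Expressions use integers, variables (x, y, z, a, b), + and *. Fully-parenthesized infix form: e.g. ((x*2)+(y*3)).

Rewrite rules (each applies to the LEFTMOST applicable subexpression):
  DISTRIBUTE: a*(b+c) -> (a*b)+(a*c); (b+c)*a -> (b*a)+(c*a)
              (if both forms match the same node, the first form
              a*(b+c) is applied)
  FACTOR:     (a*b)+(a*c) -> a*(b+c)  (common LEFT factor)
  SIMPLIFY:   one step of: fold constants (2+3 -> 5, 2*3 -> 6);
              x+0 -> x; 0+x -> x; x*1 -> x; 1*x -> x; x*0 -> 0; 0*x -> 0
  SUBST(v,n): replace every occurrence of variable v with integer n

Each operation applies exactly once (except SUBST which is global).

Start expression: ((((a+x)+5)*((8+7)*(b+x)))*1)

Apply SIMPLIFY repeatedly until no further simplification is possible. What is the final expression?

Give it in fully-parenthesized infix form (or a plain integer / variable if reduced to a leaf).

Start: ((((a+x)+5)*((8+7)*(b+x)))*1)
Step 1: at root: ((((a+x)+5)*((8+7)*(b+x)))*1) -> (((a+x)+5)*((8+7)*(b+x))); overall: ((((a+x)+5)*((8+7)*(b+x)))*1) -> (((a+x)+5)*((8+7)*(b+x)))
Step 2: at RL: (8+7) -> 15; overall: (((a+x)+5)*((8+7)*(b+x))) -> (((a+x)+5)*(15*(b+x)))
Fixed point: (((a+x)+5)*(15*(b+x)))

Answer: (((a+x)+5)*(15*(b+x)))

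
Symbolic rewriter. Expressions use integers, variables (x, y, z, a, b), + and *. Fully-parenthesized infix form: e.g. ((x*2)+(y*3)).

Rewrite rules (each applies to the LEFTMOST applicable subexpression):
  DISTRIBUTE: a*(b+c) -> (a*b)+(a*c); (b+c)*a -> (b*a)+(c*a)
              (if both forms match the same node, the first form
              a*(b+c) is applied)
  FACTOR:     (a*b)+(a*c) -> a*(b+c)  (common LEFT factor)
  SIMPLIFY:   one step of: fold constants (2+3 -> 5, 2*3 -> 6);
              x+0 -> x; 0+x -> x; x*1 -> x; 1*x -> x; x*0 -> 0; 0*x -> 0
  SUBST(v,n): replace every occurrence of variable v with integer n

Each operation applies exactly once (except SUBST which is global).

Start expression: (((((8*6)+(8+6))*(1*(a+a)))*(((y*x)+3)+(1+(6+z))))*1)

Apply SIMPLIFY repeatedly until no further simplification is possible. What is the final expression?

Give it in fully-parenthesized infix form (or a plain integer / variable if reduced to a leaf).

Start: (((((8*6)+(8+6))*(1*(a+a)))*(((y*x)+3)+(1+(6+z))))*1)
Step 1: at root: (((((8*6)+(8+6))*(1*(a+a)))*(((y*x)+3)+(1+(6+z))))*1) -> ((((8*6)+(8+6))*(1*(a+a)))*(((y*x)+3)+(1+(6+z)))); overall: (((((8*6)+(8+6))*(1*(a+a)))*(((y*x)+3)+(1+(6+z))))*1) -> ((((8*6)+(8+6))*(1*(a+a)))*(((y*x)+3)+(1+(6+z))))
Step 2: at LLL: (8*6) -> 48; overall: ((((8*6)+(8+6))*(1*(a+a)))*(((y*x)+3)+(1+(6+z)))) -> (((48+(8+6))*(1*(a+a)))*(((y*x)+3)+(1+(6+z))))
Step 3: at LLR: (8+6) -> 14; overall: (((48+(8+6))*(1*(a+a)))*(((y*x)+3)+(1+(6+z)))) -> (((48+14)*(1*(a+a)))*(((y*x)+3)+(1+(6+z))))
Step 4: at LL: (48+14) -> 62; overall: (((48+14)*(1*(a+a)))*(((y*x)+3)+(1+(6+z)))) -> ((62*(1*(a+a)))*(((y*x)+3)+(1+(6+z))))
Step 5: at LR: (1*(a+a)) -> (a+a); overall: ((62*(1*(a+a)))*(((y*x)+3)+(1+(6+z)))) -> ((62*(a+a))*(((y*x)+3)+(1+(6+z))))
Fixed point: ((62*(a+a))*(((y*x)+3)+(1+(6+z))))

Answer: ((62*(a+a))*(((y*x)+3)+(1+(6+z))))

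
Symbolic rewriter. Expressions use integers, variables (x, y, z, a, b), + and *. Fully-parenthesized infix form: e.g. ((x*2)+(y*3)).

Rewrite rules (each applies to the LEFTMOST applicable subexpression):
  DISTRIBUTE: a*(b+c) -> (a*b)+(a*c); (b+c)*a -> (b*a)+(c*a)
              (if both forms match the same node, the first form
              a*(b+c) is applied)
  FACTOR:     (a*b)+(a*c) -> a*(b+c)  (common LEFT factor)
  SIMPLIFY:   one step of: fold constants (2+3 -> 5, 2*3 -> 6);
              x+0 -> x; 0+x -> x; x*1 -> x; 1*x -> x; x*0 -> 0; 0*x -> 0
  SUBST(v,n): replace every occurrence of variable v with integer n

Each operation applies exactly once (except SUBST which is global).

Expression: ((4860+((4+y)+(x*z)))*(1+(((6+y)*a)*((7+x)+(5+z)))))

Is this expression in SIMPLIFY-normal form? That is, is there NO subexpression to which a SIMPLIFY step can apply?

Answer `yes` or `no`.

Answer: yes

Derivation:
Expression: ((4860+((4+y)+(x*z)))*(1+(((6+y)*a)*((7+x)+(5+z)))))
Scanning for simplifiable subexpressions (pre-order)...
  at root: ((4860+((4+y)+(x*z)))*(1+(((6+y)*a)*((7+x)+(5+z))))) (not simplifiable)
  at L: (4860+((4+y)+(x*z))) (not simplifiable)
  at LR: ((4+y)+(x*z)) (not simplifiable)
  at LRL: (4+y) (not simplifiable)
  at LRR: (x*z) (not simplifiable)
  at R: (1+(((6+y)*a)*((7+x)+(5+z)))) (not simplifiable)
  at RR: (((6+y)*a)*((7+x)+(5+z))) (not simplifiable)
  at RRL: ((6+y)*a) (not simplifiable)
  at RRLL: (6+y) (not simplifiable)
  at RRR: ((7+x)+(5+z)) (not simplifiable)
  at RRRL: (7+x) (not simplifiable)
  at RRRR: (5+z) (not simplifiable)
Result: no simplifiable subexpression found -> normal form.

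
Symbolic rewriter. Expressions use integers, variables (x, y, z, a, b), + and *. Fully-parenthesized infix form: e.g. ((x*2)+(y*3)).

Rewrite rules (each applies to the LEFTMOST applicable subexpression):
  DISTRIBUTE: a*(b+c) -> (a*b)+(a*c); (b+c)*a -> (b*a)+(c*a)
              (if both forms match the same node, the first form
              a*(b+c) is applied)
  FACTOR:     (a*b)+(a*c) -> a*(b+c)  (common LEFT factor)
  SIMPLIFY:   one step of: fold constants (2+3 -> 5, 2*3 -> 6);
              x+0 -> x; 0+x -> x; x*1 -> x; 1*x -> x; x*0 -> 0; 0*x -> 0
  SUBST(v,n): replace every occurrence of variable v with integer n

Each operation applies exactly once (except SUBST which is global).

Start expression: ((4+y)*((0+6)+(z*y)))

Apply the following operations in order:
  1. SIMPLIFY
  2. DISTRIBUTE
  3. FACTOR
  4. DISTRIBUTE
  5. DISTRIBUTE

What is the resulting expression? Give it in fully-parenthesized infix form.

Start: ((4+y)*((0+6)+(z*y)))
Apply SIMPLIFY at RL (target: (0+6)): ((4+y)*((0+6)+(z*y))) -> ((4+y)*(6+(z*y)))
Apply DISTRIBUTE at root (target: ((4+y)*(6+(z*y)))): ((4+y)*(6+(z*y))) -> (((4+y)*6)+((4+y)*(z*y)))
Apply FACTOR at root (target: (((4+y)*6)+((4+y)*(z*y)))): (((4+y)*6)+((4+y)*(z*y))) -> ((4+y)*(6+(z*y)))
Apply DISTRIBUTE at root (target: ((4+y)*(6+(z*y)))): ((4+y)*(6+(z*y))) -> (((4+y)*6)+((4+y)*(z*y)))
Apply DISTRIBUTE at L (target: ((4+y)*6)): (((4+y)*6)+((4+y)*(z*y))) -> (((4*6)+(y*6))+((4+y)*(z*y)))

Answer: (((4*6)+(y*6))+((4+y)*(z*y)))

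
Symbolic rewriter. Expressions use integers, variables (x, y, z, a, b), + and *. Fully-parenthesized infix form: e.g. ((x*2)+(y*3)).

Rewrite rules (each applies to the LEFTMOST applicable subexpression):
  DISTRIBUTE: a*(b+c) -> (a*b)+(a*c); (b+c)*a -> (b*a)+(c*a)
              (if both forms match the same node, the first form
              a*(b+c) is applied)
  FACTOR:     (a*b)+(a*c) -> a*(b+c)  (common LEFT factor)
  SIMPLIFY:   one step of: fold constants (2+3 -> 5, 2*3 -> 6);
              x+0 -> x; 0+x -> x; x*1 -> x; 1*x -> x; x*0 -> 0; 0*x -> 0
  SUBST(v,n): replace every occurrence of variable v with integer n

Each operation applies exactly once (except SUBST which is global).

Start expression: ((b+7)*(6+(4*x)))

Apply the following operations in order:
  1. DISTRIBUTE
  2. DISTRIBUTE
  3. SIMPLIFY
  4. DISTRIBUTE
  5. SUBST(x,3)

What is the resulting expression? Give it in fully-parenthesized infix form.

Answer: (((b*6)+42)+((b*(4*3))+(7*(4*3))))

Derivation:
Start: ((b+7)*(6+(4*x)))
Apply DISTRIBUTE at root (target: ((b+7)*(6+(4*x)))): ((b+7)*(6+(4*x))) -> (((b+7)*6)+((b+7)*(4*x)))
Apply DISTRIBUTE at L (target: ((b+7)*6)): (((b+7)*6)+((b+7)*(4*x))) -> (((b*6)+(7*6))+((b+7)*(4*x)))
Apply SIMPLIFY at LR (target: (7*6)): (((b*6)+(7*6))+((b+7)*(4*x))) -> (((b*6)+42)+((b+7)*(4*x)))
Apply DISTRIBUTE at R (target: ((b+7)*(4*x))): (((b*6)+42)+((b+7)*(4*x))) -> (((b*6)+42)+((b*(4*x))+(7*(4*x))))
Apply SUBST(x,3): (((b*6)+42)+((b*(4*x))+(7*(4*x)))) -> (((b*6)+42)+((b*(4*3))+(7*(4*3))))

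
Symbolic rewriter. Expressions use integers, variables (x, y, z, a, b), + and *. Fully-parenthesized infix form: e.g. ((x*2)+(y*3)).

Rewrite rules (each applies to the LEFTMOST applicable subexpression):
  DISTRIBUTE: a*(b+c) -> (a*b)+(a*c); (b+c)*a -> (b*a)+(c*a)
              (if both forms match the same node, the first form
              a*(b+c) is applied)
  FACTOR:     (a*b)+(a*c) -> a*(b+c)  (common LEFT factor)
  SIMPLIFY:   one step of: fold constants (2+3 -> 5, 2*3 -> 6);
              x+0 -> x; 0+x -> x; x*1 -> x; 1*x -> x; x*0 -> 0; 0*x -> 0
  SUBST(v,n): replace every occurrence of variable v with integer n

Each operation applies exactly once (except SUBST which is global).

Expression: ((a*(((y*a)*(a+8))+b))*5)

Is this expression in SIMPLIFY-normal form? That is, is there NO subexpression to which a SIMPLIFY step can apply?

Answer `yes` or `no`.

Answer: yes

Derivation:
Expression: ((a*(((y*a)*(a+8))+b))*5)
Scanning for simplifiable subexpressions (pre-order)...
  at root: ((a*(((y*a)*(a+8))+b))*5) (not simplifiable)
  at L: (a*(((y*a)*(a+8))+b)) (not simplifiable)
  at LR: (((y*a)*(a+8))+b) (not simplifiable)
  at LRL: ((y*a)*(a+8)) (not simplifiable)
  at LRLL: (y*a) (not simplifiable)
  at LRLR: (a+8) (not simplifiable)
Result: no simplifiable subexpression found -> normal form.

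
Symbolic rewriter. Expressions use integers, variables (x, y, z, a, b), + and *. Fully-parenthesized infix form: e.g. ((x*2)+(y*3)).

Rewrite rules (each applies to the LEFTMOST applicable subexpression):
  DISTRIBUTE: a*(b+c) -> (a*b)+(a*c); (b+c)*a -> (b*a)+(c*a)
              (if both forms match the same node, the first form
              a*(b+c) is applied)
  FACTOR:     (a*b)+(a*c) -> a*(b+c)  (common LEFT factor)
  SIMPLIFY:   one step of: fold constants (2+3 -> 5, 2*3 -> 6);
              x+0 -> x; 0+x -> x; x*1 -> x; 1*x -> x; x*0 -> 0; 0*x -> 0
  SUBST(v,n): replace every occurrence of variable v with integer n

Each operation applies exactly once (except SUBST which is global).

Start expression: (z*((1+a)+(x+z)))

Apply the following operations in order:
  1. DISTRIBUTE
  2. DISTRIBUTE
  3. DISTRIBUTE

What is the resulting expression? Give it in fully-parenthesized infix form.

Answer: (((z*1)+(z*a))+((z*x)+(z*z)))

Derivation:
Start: (z*((1+a)+(x+z)))
Apply DISTRIBUTE at root (target: (z*((1+a)+(x+z)))): (z*((1+a)+(x+z))) -> ((z*(1+a))+(z*(x+z)))
Apply DISTRIBUTE at L (target: (z*(1+a))): ((z*(1+a))+(z*(x+z))) -> (((z*1)+(z*a))+(z*(x+z)))
Apply DISTRIBUTE at R (target: (z*(x+z))): (((z*1)+(z*a))+(z*(x+z))) -> (((z*1)+(z*a))+((z*x)+(z*z)))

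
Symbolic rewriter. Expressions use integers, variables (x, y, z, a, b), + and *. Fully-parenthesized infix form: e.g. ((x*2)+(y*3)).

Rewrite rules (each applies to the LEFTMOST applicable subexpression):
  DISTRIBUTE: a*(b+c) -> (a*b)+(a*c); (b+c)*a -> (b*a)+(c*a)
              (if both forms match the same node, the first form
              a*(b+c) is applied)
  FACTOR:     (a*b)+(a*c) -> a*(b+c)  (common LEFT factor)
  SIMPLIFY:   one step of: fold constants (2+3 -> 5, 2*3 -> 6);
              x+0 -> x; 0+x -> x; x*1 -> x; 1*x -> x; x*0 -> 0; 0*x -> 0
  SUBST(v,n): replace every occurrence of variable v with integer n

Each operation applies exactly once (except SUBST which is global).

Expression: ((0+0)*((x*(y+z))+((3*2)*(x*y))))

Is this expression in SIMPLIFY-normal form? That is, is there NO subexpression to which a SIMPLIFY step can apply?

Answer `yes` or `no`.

Expression: ((0+0)*((x*(y+z))+((3*2)*(x*y))))
Scanning for simplifiable subexpressions (pre-order)...
  at root: ((0+0)*((x*(y+z))+((3*2)*(x*y)))) (not simplifiable)
  at L: (0+0) (SIMPLIFIABLE)
  at R: ((x*(y+z))+((3*2)*(x*y))) (not simplifiable)
  at RL: (x*(y+z)) (not simplifiable)
  at RLR: (y+z) (not simplifiable)
  at RR: ((3*2)*(x*y)) (not simplifiable)
  at RRL: (3*2) (SIMPLIFIABLE)
  at RRR: (x*y) (not simplifiable)
Found simplifiable subexpr at path L: (0+0)
One SIMPLIFY step would give: (0*((x*(y+z))+((3*2)*(x*y))))
-> NOT in normal form.

Answer: no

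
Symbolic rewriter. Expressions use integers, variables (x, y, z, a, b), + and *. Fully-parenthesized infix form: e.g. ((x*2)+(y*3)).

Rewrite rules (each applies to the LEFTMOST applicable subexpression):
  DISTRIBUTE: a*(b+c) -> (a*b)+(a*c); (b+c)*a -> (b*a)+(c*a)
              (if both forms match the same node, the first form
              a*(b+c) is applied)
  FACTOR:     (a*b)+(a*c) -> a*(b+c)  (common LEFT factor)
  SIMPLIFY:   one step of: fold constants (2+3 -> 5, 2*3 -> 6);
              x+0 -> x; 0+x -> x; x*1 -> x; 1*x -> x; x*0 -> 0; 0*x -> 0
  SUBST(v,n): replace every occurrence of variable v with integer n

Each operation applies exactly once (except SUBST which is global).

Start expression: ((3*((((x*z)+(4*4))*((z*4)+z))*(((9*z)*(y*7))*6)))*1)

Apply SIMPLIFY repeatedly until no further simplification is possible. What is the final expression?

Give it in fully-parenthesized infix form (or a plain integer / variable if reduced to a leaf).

Start: ((3*((((x*z)+(4*4))*((z*4)+z))*(((9*z)*(y*7))*6)))*1)
Step 1: at root: ((3*((((x*z)+(4*4))*((z*4)+z))*(((9*z)*(y*7))*6)))*1) -> (3*((((x*z)+(4*4))*((z*4)+z))*(((9*z)*(y*7))*6))); overall: ((3*((((x*z)+(4*4))*((z*4)+z))*(((9*z)*(y*7))*6)))*1) -> (3*((((x*z)+(4*4))*((z*4)+z))*(((9*z)*(y*7))*6)))
Step 2: at RLLR: (4*4) -> 16; overall: (3*((((x*z)+(4*4))*((z*4)+z))*(((9*z)*(y*7))*6))) -> (3*((((x*z)+16)*((z*4)+z))*(((9*z)*(y*7))*6)))
Fixed point: (3*((((x*z)+16)*((z*4)+z))*(((9*z)*(y*7))*6)))

Answer: (3*((((x*z)+16)*((z*4)+z))*(((9*z)*(y*7))*6)))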